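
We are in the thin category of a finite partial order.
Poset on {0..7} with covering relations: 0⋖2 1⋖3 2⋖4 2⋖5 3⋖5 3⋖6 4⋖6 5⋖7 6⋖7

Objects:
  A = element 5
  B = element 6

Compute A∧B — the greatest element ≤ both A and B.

Answer: NO MEET EXISTS

Work:
{x : x≤A ∧ x≤B} = {0,1,2,3}  (A=5, B=6)
  maximal lower bounds 2 and 3 are incomparable: neither 2≤3 nor 3≤2
→ no greatest lower bound exists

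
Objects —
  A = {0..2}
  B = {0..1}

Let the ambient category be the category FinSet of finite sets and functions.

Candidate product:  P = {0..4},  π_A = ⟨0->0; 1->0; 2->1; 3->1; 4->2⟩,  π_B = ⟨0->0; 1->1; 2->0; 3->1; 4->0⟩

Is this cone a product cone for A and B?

|A|·|B| = 3·2 = 6;  |P| = 5
  → cardinalities differ; no bijection possible.

Answer: NOT A VALID PRODUCT — |P|=5 ≠ |A|·|B|=6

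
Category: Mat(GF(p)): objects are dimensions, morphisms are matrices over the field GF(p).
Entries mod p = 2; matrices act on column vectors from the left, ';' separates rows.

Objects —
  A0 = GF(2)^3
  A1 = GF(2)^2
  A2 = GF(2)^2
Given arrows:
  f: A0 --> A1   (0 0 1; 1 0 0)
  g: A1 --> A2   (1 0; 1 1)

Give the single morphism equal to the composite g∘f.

  e0=[1,0,0] f-->[0,1] g-->[0,1]
  e1=[0,1,0] f-->[0,0] g-->[0,0]
  e2=[0,0,1] f-->[1,0] g-->[1,1]
result: (0 0 1; 1 0 1)

Answer: (0 0 1; 1 0 1)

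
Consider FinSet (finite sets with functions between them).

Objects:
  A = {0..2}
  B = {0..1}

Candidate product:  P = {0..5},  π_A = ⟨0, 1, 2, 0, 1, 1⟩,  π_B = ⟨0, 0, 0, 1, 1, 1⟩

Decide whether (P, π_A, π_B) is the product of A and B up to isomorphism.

Answer: NOT A VALID PRODUCT — duplicate pair at indices 4,5

Trace:
|A|·|B| = 3·2 = 6;  |P| = 6
Check the pairing map k ↦ (π_A(k), π_B(k)):
  0 : (0,0)
  1 : (1,0)
  2 : (2,0)
  3 : (0,1)
  4 : (1,1)
  5 : (1,1)  ✗ repeats pair of k=4
distinct pairs in image: 5 / 6 needed
  → (1,1) hit at k=4 and k=5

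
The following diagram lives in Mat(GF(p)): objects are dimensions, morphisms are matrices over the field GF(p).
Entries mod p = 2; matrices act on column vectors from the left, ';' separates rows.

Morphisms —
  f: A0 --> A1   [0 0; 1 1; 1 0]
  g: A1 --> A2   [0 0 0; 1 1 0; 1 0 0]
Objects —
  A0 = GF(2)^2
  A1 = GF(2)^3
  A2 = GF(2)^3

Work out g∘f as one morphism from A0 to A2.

Answer: [0 0; 1 1; 0 0]

Derivation:
  e0=(1,0) f-->(0,1,1) g-->(0,1,0)
  e1=(0,1) f-->(0,1,0) g-->(0,1,0)
result: [0 0; 1 1; 0 0]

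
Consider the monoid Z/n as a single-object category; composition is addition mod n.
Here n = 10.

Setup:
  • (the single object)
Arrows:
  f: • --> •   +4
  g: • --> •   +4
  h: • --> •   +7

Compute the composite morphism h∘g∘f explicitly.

  0 +4≡4 +4≡8 +7≡5  (mod 10)
result: +5

Answer: +5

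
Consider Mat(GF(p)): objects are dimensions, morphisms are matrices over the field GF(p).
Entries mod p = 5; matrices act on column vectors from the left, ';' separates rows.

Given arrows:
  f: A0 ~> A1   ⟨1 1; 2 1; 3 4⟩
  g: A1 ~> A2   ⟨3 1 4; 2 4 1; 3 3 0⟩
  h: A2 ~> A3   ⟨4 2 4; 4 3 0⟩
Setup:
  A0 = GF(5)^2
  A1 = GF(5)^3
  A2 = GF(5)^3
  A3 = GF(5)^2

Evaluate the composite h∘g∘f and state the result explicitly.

Answer: ⟨0 4; 2 0⟩

Work:
  e0=(1,0) f~>(1,2,3) g~>(2,3,4) h~>(0,2)
  e1=(0,1) f~>(1,1,4) g~>(0,0,1) h~>(4,0)
composite: ⟨0 4; 2 0⟩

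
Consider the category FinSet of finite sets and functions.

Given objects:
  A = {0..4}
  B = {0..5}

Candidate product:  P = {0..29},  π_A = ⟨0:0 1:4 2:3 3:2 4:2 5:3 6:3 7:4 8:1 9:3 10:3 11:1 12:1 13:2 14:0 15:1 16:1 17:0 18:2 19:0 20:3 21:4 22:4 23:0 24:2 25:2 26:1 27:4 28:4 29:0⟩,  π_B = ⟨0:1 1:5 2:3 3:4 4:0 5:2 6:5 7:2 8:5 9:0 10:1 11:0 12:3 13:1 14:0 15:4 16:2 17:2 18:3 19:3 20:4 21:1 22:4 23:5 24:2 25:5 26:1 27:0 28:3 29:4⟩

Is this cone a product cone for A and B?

Answer: VALID PRODUCT

Trace:
|A|·|B| = 5·6 = 30;  |P| = 30
Check the pairing map k ↦ (π_A(k), π_B(k)):
  0 : (0,1)
  1 : (4,5)
  2 : (3,3)
  3 : (2,4)
  4 : (2,0)
  5 : (3,2)
  6 : (3,5)
  7 : (4,2)
  8 : (1,5)
  9 : (3,0)
  10 : (3,1)
  11 : (1,0)
  12 : (1,3)
  13 : (2,1)
  14 : (0,0)
  15 : (1,4)
  16 : (1,2)
  17 : (0,2)
  18 : (2,3)
  19 : (0,3)
  20 : (3,4)
  21 : (4,1)
  22 : (4,4)
  23 : (0,5)
  24 : (2,2)
  25 : (2,5)
  26 : (1,1)
  27 : (4,0)
  28 : (4,3)
  29 : (0,4)
distinct pairs in image: 30 / 30 needed
  → bijection onto A×B; projections well-typed.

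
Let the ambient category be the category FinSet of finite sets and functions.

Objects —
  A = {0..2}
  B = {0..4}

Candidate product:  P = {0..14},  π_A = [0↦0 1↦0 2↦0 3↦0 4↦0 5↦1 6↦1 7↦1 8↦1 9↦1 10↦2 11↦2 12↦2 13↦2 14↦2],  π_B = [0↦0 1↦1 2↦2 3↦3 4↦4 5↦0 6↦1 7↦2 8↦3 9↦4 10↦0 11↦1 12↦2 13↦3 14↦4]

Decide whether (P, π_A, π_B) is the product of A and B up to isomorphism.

Answer: VALID PRODUCT

Work:
|A|·|B| = 3·5 = 15;  |P| = 15
Check the pairing map k ↦ (π_A(k), π_B(k)):
  0 ↦ (0,0)
  1 ↦ (0,1)
  2 ↦ (0,2)
  3 ↦ (0,3)
  4 ↦ (0,4)
  5 ↦ (1,0)
  6 ↦ (1,1)
  7 ↦ (1,2)
  8 ↦ (1,3)
  9 ↦ (1,4)
  10 ↦ (2,0)
  11 ↦ (2,1)
  12 ↦ (2,2)
  13 ↦ (2,3)
  14 ↦ (2,4)
distinct pairs in image: 15 / 15 needed
  → bijection onto A×B; projections well-typed.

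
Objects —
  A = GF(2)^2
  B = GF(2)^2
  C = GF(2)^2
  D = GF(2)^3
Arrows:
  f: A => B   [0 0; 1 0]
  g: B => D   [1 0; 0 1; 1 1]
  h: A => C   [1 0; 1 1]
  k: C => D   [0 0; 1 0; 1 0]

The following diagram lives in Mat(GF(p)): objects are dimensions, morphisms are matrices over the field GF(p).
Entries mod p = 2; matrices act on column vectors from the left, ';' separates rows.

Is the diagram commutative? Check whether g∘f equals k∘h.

Answer: COMMUTES

Derivation:
Along f;g (path 1):
  e0=⟨1,0⟩ f=>⟨0,1⟩ g=>⟨0,1,1⟩
  e1=⟨0,1⟩ f=>⟨0,0⟩ g=>⟨0,0,0⟩
  result₁ = [0 0; 1 0; 1 0]
Along h;k (path 2):
  e0=⟨1,0⟩ h=>⟨1,1⟩ k=>⟨0,1,1⟩
  e1=⟨0,1⟩ h=>⟨0,1⟩ k=>⟨0,0,0⟩
  result₂ = [0 0; 1 0; 1 0]
Equal? equal; square commutes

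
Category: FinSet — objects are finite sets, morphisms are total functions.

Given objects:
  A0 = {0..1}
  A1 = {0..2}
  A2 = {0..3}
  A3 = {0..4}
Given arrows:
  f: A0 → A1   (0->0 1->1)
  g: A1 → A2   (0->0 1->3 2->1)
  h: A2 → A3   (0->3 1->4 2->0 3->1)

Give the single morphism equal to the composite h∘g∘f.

Answer: (0->3 1->1)

Trace:
  0 f→0 g→0 h→3
  1 f→1 g→3 h→1
result: (0->3 1->1)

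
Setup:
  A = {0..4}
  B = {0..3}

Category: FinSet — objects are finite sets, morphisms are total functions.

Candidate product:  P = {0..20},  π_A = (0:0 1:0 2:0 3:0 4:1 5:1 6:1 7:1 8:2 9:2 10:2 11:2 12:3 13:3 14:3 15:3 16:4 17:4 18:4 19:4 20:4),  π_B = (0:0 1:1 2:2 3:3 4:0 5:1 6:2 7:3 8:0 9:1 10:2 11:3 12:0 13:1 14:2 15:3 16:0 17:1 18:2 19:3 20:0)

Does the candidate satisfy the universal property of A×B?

|A|·|B| = 5·4 = 20;  |P| = 21
  → cardinalities differ; no bijection possible.

Answer: NOT A VALID PRODUCT — |P|=21 ≠ |A|·|B|=20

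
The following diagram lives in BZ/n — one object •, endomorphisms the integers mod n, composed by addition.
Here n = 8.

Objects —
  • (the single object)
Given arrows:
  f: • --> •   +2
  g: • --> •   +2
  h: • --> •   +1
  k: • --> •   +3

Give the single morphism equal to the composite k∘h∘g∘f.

Answer: +0

Work:
  0 +2≡2 +2≡4 +1≡5 +3≡0  (mod 8)
composite: +0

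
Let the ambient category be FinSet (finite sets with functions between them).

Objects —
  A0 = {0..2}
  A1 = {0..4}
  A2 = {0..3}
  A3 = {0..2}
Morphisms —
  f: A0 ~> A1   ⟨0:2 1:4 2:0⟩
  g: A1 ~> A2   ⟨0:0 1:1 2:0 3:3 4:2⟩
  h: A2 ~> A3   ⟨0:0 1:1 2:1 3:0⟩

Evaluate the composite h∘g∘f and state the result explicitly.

  0 f~>2 g~>0 h~>0
  1 f~>4 g~>2 h~>1
  2 f~>0 g~>0 h~>0
composite: ⟨0:0 1:1 2:0⟩

Answer: ⟨0:0 1:1 2:0⟩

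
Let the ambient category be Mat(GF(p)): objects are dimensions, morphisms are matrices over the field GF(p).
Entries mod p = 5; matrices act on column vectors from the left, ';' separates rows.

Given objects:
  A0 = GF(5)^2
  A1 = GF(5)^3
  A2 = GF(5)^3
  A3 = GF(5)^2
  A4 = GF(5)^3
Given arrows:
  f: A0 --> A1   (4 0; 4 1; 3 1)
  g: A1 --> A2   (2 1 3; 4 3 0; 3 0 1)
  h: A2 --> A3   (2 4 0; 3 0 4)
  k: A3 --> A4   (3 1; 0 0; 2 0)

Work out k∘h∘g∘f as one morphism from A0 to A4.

  e0=[1,0] f-->[4,4,3] g-->[1,3,0] h-->[4,3] k-->[0,0,3]
  e1=[0,1] f-->[0,1,1] g-->[4,3,1] h-->[0,1] k-->[1,0,0]
result: (0 1; 0 0; 3 0)

Answer: (0 1; 0 0; 3 0)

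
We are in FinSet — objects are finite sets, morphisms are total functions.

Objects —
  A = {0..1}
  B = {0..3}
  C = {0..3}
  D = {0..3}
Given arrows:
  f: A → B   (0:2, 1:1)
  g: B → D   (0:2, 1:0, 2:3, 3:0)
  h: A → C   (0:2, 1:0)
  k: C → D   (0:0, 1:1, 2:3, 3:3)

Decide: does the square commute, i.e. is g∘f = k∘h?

Along f;g (path 1):
  0 f→2 g→3
  1 f→1 g→0
  result₁ = (0:3, 1:0)
Along h;k (path 2):
  0 h→2 k→3
  1 h→0 k→0
  result₂ = (0:3, 1:0)
Equal? equal; square commutes

Answer: COMMUTES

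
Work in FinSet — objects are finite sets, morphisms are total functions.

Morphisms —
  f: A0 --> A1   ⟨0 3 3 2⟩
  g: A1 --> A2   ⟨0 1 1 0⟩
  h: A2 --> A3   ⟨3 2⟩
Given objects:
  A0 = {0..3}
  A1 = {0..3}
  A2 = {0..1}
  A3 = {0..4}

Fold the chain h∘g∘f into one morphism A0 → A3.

  0 f-->0 g-->0 h-->3
  1 f-->3 g-->0 h-->3
  2 f-->3 g-->0 h-->3
  3 f-->2 g-->1 h-->2
composite: ⟨3 3 3 2⟩

Answer: ⟨3 3 3 2⟩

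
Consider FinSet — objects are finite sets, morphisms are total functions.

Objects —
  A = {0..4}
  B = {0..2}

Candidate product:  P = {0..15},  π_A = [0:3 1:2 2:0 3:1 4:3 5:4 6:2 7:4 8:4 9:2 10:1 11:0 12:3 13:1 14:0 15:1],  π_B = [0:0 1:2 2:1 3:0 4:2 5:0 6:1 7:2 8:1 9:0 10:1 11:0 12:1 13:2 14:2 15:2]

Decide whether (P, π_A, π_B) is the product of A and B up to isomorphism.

Answer: NOT A VALID PRODUCT — |P|=16 ≠ |A|·|B|=15

Derivation:
|A|·|B| = 5·3 = 15;  |P| = 16
  → cardinalities differ; no bijection possible.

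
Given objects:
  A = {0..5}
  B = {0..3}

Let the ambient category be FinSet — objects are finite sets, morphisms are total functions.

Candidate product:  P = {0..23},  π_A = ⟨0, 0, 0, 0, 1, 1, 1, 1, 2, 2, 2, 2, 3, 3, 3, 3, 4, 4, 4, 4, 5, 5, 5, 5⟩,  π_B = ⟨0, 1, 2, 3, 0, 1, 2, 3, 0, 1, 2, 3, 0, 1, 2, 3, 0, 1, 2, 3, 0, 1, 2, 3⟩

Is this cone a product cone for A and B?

|A|·|B| = 6·4 = 24;  |P| = 24
Check the pairing map k ↦ (π_A(k), π_B(k)):
  0 -> (0,0)
  1 -> (0,1)
  2 -> (0,2)
  3 -> (0,3)
  4 -> (1,0)
  5 -> (1,1)
  6 -> (1,2)
  7 -> (1,3)
  8 -> (2,0)
  9 -> (2,1)
  10 -> (2,2)
  11 -> (2,3)
  12 -> (3,0)
  13 -> (3,1)
  14 -> (3,2)
  15 -> (3,3)
  16 -> (4,0)
  17 -> (4,1)
  18 -> (4,2)
  19 -> (4,3)
  20 -> (5,0)
  21 -> (5,1)
  22 -> (5,2)
  23 -> (5,3)
distinct pairs in image: 24 / 24 needed
  → bijection onto A×B; projections well-typed.

Answer: VALID PRODUCT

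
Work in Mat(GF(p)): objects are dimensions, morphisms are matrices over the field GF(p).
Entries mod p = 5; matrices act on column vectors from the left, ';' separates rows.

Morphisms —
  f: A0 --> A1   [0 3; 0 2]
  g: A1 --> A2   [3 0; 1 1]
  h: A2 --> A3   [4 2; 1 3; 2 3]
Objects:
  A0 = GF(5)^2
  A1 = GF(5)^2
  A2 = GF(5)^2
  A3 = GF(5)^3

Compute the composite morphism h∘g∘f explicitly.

  e0=⟨1,0⟩ f-->⟨0,0⟩ g-->⟨0,0⟩ h-->⟨0,0,0⟩
  e1=⟨0,1⟩ f-->⟨3,2⟩ g-->⟨4,0⟩ h-->⟨1,4,3⟩
composite: [0 1; 0 4; 0 3]

Answer: [0 1; 0 4; 0 3]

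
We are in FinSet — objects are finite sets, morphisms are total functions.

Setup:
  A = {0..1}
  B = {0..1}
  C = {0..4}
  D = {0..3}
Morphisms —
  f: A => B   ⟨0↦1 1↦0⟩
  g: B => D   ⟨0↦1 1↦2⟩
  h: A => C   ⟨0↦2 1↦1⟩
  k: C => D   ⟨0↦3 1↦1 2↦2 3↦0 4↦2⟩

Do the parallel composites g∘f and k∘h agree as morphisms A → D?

Path 1 = f;g:
  0 f=>1 g=>2
  1 f=>0 g=>1
  ⟦path⟧₁ = ⟨0↦2 1↦1⟩
Path 2 = h;k:
  0 h=>2 k=>2
  1 h=>1 k=>1
  ⟦path⟧₂ = ⟨0↦2 1↦1⟩
Equal? equal; square commutes

Answer: COMMUTES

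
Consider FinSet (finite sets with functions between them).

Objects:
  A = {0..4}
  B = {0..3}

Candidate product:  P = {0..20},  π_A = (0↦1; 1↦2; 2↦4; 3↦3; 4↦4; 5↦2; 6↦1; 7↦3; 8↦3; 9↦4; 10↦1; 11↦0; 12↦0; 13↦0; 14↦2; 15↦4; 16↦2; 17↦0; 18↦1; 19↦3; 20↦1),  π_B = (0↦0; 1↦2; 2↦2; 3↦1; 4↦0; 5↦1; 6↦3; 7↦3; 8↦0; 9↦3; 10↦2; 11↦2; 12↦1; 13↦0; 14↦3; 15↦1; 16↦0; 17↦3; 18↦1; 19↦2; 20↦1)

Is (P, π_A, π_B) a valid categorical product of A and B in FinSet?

|A|·|B| = 5·4 = 20;  |P| = 21
  → cardinalities differ; no bijection possible.

Answer: NOT A VALID PRODUCT — |P|=21 ≠ |A|·|B|=20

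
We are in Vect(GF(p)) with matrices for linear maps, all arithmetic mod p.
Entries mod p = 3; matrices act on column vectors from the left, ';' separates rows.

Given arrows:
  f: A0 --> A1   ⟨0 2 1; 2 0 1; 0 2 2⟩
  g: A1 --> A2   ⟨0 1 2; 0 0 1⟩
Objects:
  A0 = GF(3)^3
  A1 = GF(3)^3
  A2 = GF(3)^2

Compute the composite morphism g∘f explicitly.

Answer: ⟨2 1 2; 0 2 2⟩

Work:
  e0=⟨1,0,0⟩ f-->⟨0,2,0⟩ g-->⟨2,0⟩
  e1=⟨0,1,0⟩ f-->⟨2,0,2⟩ g-->⟨1,2⟩
  e2=⟨0,0,1⟩ f-->⟨1,1,2⟩ g-->⟨2,2⟩
⟦path⟧: ⟨2 1 2; 0 2 2⟩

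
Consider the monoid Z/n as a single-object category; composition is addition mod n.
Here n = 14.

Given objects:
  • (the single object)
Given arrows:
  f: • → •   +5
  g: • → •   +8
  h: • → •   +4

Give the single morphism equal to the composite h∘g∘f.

Answer: +3

Derivation:
  0 +5≡5 +8≡13 +4≡3  (mod 14)
⟦path⟧: +3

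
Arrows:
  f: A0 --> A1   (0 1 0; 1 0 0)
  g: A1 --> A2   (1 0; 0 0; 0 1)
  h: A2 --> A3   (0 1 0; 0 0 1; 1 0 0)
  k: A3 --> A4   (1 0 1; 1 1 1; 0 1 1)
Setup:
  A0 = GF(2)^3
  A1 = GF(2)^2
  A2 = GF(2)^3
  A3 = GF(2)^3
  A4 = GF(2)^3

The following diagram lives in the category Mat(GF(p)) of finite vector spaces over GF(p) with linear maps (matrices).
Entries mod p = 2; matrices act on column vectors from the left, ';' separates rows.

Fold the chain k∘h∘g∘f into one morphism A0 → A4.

Answer: (0 1 0; 1 1 0; 1 1 0)

Work:
  e0=(1,0,0) f-->(0,1) g-->(0,0,1) h-->(0,1,0) k-->(0,1,1)
  e1=(0,1,0) f-->(1,0) g-->(1,0,0) h-->(0,0,1) k-->(1,1,1)
  e2=(0,0,1) f-->(0,0) g-->(0,0,0) h-->(0,0,0) k-->(0,0,0)
result: (0 1 0; 1 1 0; 1 1 0)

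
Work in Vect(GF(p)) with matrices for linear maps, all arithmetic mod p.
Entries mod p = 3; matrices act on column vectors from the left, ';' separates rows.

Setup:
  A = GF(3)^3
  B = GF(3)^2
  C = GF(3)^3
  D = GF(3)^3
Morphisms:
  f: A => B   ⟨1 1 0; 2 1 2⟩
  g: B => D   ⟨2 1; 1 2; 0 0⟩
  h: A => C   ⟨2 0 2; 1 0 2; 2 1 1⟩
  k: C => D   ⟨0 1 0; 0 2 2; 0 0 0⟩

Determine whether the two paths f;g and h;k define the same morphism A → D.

Answer: DOES NOT COMMUTE

Work:
1) trace f;g:
  e0=[1,0,0] f=>[1,2] g=>[1,2,0]
  e1=[0,1,0] f=>[1,1] g=>[0,0,0]
  e2=[0,0,1] f=>[0,2] g=>[2,1,0]
  composite₁ = ⟨1 0 2; 2 0 1; 0 0 0⟩
2) trace h;k:
  e0=[1,0,0] h=>[2,1,2] k=>[1,0,0]
  e1=[0,1,0] h=>[0,0,1] k=>[0,2,0]
  e2=[0,0,1] h=>[2,2,1] k=>[2,0,0]
  composite₂ = ⟨1 0 2; 0 2 0; 0 0 0⟩
Equal? differ; not commutative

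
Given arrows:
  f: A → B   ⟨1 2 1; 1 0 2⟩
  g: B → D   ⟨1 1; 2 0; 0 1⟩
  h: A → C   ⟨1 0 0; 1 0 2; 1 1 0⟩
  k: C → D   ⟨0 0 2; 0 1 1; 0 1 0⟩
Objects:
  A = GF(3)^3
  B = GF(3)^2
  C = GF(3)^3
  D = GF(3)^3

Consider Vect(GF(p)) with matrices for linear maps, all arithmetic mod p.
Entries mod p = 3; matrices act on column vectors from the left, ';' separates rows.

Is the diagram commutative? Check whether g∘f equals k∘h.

Answer: COMMUTES

Work:
Along f;g (path 1):
  e0=(1,0,0) f→(1,1) g→(2,2,1)
  e1=(0,1,0) f→(2,0) g→(2,1,0)
  e2=(0,0,1) f→(1,2) g→(0,2,2)
  ⟦path⟧₁ = ⟨2 2 0; 2 1 2; 1 0 2⟩
Along h;k (path 2):
  e0=(1,0,0) h→(1,1,1) k→(2,2,1)
  e1=(0,1,0) h→(0,0,1) k→(2,1,0)
  e2=(0,0,1) h→(0,2,0) k→(0,2,2)
  ⟦path⟧₂ = ⟨2 2 0; 2 1 2; 1 0 2⟩
Equal? same morphism ✓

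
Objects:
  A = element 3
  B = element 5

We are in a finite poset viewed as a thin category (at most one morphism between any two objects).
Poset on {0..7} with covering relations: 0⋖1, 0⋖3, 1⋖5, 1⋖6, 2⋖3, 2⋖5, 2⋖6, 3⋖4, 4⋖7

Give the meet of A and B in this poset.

Answer: NO MEET EXISTS

Trace:
Lower bounds of A=3 and B=5: {0,2}
  maximal lower bounds 0 and 2 are incomparable: neither 0⊑2 nor 2⊑0
→ no greatest lower bound exists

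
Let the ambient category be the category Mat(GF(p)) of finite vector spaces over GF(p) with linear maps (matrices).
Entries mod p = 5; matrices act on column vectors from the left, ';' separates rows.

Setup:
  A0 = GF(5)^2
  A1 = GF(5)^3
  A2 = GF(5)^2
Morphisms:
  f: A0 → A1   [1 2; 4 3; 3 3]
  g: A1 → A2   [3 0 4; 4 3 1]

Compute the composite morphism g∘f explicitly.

  e0=⟨1,0⟩ f→⟨1,4,3⟩ g→⟨0,4⟩
  e1=⟨0,1⟩ f→⟨2,3,3⟩ g→⟨3,0⟩
result: [0 3; 4 0]

Answer: [0 3; 4 0]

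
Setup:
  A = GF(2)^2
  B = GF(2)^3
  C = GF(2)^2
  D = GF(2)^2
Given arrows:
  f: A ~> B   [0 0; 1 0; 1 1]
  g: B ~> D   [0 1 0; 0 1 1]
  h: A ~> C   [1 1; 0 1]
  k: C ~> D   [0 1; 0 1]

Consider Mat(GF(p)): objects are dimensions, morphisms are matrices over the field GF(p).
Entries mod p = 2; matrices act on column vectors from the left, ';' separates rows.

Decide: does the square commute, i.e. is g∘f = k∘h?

1) trace f;g:
  e0=⟨1,0⟩ f~>⟨0,1,1⟩ g~>⟨1,0⟩
  e1=⟨0,1⟩ f~>⟨0,0,1⟩ g~>⟨0,1⟩
  ⟦path⟧₁ = [1 0; 0 1]
2) trace h;k:
  e0=⟨1,0⟩ h~>⟨1,0⟩ k~>⟨0,0⟩
  e1=⟨0,1⟩ h~>⟨1,1⟩ k~>⟨1,1⟩
  ⟦path⟧₂ = [0 1; 0 1]
Equal? distinct morphisms ✗

Answer: DOES NOT COMMUTE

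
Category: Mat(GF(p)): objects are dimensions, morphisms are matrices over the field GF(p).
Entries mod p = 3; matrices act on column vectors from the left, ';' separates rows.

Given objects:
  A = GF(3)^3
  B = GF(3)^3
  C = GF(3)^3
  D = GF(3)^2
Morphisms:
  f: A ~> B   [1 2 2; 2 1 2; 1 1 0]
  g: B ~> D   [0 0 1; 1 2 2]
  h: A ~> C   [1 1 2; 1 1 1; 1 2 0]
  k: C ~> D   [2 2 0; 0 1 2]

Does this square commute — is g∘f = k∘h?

Answer: DOES NOT COMMUTE

Derivation:
Along f;g (path 1):
  e0=[1,0,0] f~>[1,2,1] g~>[1,1]
  e1=[0,1,0] f~>[2,1,1] g~>[1,0]
  e2=[0,0,1] f~>[2,2,0] g~>[0,0]
  result₁ = [1 1 0; 1 0 0]
Along h;k (path 2):
  e0=[1,0,0] h~>[1,1,1] k~>[1,0]
  e1=[0,1,0] h~>[1,1,2] k~>[1,2]
  e2=[0,0,1] h~>[2,1,0] k~>[0,1]
  result₂ = [1 1 0; 0 2 1]
Equal? NO — does not commute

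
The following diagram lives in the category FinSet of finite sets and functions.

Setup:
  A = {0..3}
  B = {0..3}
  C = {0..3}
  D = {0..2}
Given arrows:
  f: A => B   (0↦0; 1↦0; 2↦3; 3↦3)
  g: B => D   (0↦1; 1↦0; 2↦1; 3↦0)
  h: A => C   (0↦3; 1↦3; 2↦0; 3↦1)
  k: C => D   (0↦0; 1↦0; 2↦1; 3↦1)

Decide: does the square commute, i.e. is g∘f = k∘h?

Answer: COMMUTES

Derivation:
Path 1 = f;g:
  0 f=>0 g=>1
  1 f=>0 g=>1
  2 f=>3 g=>0
  3 f=>3 g=>0
  ⟦path⟧₁ = (0↦1; 1↦1; 2↦0; 3↦0)
Path 2 = h;k:
  0 h=>3 k=>1
  1 h=>3 k=>1
  2 h=>0 k=>0
  3 h=>1 k=>0
  ⟦path⟧₂ = (0↦1; 1↦1; 2↦0; 3↦0)
Equal? equal; square commutes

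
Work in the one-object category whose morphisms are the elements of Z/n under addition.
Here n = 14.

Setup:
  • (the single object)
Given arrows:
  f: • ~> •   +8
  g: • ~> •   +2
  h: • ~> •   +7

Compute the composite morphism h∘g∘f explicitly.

Answer: +3

Work:
  0 +8≡8 +2≡10 +7≡3  (mod 14)
⟦path⟧: +3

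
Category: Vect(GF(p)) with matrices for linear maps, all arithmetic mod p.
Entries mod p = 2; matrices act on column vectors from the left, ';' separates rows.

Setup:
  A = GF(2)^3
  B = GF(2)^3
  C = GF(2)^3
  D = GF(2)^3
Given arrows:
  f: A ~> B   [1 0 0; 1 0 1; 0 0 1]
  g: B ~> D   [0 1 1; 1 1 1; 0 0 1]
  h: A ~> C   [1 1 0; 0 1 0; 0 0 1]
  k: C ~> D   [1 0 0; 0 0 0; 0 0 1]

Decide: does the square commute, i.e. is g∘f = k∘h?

1) trace f;g:
  e0=⟨1,0,0⟩ f~>⟨1,1,0⟩ g~>⟨1,0,0⟩
  e1=⟨0,1,0⟩ f~>⟨0,0,0⟩ g~>⟨0,0,0⟩
  e2=⟨0,0,1⟩ f~>⟨0,1,1⟩ g~>⟨0,0,1⟩
  ⟦path⟧₁ = [1 0 0; 0 0 0; 0 0 1]
2) trace h;k:
  e0=⟨1,0,0⟩ h~>⟨1,0,0⟩ k~>⟨1,0,0⟩
  e1=⟨0,1,0⟩ h~>⟨1,1,0⟩ k~>⟨1,0,0⟩
  e2=⟨0,0,1⟩ h~>⟨0,0,1⟩ k~>⟨0,0,1⟩
  ⟦path⟧₂ = [1 1 0; 0 0 0; 0 0 1]
Equal? NO — does not commute

Answer: DOES NOT COMMUTE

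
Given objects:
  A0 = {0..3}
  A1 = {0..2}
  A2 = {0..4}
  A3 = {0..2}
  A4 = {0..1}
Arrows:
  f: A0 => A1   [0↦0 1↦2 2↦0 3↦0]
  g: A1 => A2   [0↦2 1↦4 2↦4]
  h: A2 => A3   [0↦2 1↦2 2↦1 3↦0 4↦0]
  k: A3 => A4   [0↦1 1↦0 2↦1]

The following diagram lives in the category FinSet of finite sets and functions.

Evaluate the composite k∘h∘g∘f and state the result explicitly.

  0 f=>0 g=>2 h=>1 k=>0
  1 f=>2 g=>4 h=>0 k=>1
  2 f=>0 g=>2 h=>1 k=>0
  3 f=>0 g=>2 h=>1 k=>0
⟦path⟧: [0↦0 1↦1 2↦0 3↦0]

Answer: [0↦0 1↦1 2↦0 3↦0]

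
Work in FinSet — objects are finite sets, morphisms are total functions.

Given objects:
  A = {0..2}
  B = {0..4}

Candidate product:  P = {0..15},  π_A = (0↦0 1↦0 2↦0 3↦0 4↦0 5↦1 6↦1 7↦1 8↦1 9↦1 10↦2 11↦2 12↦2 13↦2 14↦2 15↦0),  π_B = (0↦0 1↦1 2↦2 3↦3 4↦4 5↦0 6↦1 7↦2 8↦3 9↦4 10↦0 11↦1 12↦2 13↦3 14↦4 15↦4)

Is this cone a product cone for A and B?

Answer: NOT A VALID PRODUCT — |P|=16 ≠ |A|·|B|=15

Derivation:
|A|·|B| = 3·5 = 15;  |P| = 16
  → cardinalities differ; no bijection possible.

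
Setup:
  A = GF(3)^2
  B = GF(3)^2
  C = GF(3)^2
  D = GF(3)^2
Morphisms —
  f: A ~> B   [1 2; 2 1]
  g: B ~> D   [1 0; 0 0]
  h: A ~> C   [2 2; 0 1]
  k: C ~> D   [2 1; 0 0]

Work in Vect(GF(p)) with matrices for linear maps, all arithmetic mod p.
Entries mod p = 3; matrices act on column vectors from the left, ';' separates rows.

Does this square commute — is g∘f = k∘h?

Path 1 = f;g:
  e0=[1,0] f~>[1,2] g~>[1,0]
  e1=[0,1] f~>[2,1] g~>[2,0]
  result₁ = [1 2; 0 0]
Path 2 = h;k:
  e0=[1,0] h~>[2,0] k~>[1,0]
  e1=[0,1] h~>[2,1] k~>[2,0]
  result₂ = [1 2; 0 0]
Equal? YES — commutes

Answer: COMMUTES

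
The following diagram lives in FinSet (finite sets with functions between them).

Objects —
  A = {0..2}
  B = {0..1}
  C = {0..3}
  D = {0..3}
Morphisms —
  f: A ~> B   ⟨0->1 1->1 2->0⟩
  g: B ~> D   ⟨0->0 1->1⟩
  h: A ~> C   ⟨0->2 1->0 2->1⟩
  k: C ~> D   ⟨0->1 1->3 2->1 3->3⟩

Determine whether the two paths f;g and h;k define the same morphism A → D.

1) trace f;g:
  0 f~>1 g~>1
  1 f~>1 g~>1
  2 f~>0 g~>0
  ⟦path⟧₁ = ⟨0->1 1->1 2->0⟩
2) trace h;k:
  0 h~>2 k~>1
  1 h~>0 k~>1
  2 h~>1 k~>3
  ⟦path⟧₂ = ⟨0->1 1->1 2->3⟩
Equal? NO — does not commute

Answer: DOES NOT COMMUTE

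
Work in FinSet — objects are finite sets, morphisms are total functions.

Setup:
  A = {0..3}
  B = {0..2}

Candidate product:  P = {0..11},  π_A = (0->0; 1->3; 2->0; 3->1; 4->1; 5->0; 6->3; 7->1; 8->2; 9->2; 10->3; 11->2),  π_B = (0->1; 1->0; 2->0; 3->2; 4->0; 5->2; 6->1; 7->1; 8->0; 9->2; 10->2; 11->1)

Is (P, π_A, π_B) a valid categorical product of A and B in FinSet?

Answer: VALID PRODUCT

Derivation:
|A|·|B| = 4·3 = 12;  |P| = 12
Check the pairing map k ↦ (π_A(k), π_B(k)):
  0 -> (0,1)
  1 -> (3,0)
  2 -> (0,0)
  3 -> (1,2)
  4 -> (1,0)
  5 -> (0,2)
  6 -> (3,1)
  7 -> (1,1)
  8 -> (2,0)
  9 -> (2,2)
  10 -> (3,2)
  11 -> (2,1)
distinct pairs in image: 12 / 12 needed
  → bijection onto A×B; projections well-typed.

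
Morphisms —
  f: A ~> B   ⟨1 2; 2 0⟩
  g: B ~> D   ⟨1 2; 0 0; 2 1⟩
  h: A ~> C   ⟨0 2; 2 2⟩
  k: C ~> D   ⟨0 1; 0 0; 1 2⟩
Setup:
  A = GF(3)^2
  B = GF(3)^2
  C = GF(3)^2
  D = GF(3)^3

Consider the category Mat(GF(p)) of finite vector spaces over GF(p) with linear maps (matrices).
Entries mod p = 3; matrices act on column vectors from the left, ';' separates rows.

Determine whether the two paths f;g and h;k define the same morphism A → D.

Answer: DOES NOT COMMUTE

Derivation:
Path 1 = f;g:
  e0=(1,0) f~>(1,2) g~>(2,0,1)
  e1=(0,1) f~>(2,0) g~>(2,0,1)
  result₁ = ⟨2 2; 0 0; 1 1⟩
Path 2 = h;k:
  e0=(1,0) h~>(0,2) k~>(2,0,1)
  e1=(0,1) h~>(2,2) k~>(2,0,0)
  result₂ = ⟨2 2; 0 0; 1 0⟩
Equal? differ; not commutative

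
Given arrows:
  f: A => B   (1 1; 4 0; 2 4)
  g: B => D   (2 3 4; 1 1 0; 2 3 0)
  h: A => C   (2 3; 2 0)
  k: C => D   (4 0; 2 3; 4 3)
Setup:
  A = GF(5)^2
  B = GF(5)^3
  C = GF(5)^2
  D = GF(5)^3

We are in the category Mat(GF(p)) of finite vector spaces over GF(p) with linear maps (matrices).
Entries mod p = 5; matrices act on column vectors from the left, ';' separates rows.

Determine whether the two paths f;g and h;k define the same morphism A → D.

Path 1 = f;g:
  e0=[1,0] f=>[1,4,2] g=>[2,0,4]
  e1=[0,1] f=>[1,0,4] g=>[3,1,2]
  composite₁ = (2 3; 0 1; 4 2)
Path 2 = h;k:
  e0=[1,0] h=>[2,2] k=>[3,0,4]
  e1=[0,1] h=>[3,0] k=>[2,1,2]
  composite₂ = (3 2; 0 1; 4 2)
Equal? NO — does not commute

Answer: DOES NOT COMMUTE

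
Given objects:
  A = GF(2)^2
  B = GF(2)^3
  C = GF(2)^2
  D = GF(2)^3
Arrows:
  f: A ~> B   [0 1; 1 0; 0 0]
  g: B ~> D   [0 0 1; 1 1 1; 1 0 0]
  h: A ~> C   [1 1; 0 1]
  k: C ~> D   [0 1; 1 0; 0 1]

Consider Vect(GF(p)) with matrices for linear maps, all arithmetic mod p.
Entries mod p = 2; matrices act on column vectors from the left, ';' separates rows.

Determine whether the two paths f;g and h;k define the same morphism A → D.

1) trace f;g:
  e0=(1,0) f~>(0,1,0) g~>(0,1,0)
  e1=(0,1) f~>(1,0,0) g~>(0,1,1)
  result₁ = [0 0; 1 1; 0 1]
2) trace h;k:
  e0=(1,0) h~>(1,0) k~>(0,1,0)
  e1=(0,1) h~>(1,1) k~>(1,1,1)
  result₂ = [0 1; 1 1; 0 1]
Equal? distinct morphisms ✗

Answer: DOES NOT COMMUTE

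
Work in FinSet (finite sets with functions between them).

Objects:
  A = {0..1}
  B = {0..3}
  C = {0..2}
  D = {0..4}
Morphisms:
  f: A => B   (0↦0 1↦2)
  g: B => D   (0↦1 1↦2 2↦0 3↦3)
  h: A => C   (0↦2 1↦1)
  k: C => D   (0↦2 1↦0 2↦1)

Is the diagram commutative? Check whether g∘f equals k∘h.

Along f;g (path 1):
  0 f=>0 g=>1
  1 f=>2 g=>0
  ⟦path⟧₁ = (0↦1 1↦0)
Along h;k (path 2):
  0 h=>2 k=>1
  1 h=>1 k=>0
  ⟦path⟧₂ = (0↦1 1↦0)
Equal? same morphism ✓

Answer: COMMUTES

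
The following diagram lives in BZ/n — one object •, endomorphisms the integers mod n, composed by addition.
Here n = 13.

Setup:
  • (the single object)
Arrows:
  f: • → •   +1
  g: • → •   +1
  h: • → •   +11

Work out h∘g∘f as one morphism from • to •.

  0 +1≡1 +1≡2 +11≡0  (mod 13)
⟦path⟧: +0

Answer: +0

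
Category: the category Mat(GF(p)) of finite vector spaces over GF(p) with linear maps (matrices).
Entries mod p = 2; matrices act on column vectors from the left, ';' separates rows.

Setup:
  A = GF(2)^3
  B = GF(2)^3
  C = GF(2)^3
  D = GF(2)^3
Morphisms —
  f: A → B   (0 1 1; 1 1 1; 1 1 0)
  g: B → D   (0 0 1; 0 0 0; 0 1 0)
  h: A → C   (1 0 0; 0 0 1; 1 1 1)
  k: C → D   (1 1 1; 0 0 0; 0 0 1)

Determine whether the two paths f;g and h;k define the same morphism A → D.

Answer: DOES NOT COMMUTE

Trace:
Path 1 = f;g:
  e0=⟨1,0,0⟩ f→⟨0,1,1⟩ g→⟨1,0,1⟩
  e1=⟨0,1,0⟩ f→⟨1,1,1⟩ g→⟨1,0,1⟩
  e2=⟨0,0,1⟩ f→⟨1,1,0⟩ g→⟨0,0,1⟩
  ⟦path⟧₁ = (1 1 0; 0 0 0; 1 1 1)
Path 2 = h;k:
  e0=⟨1,0,0⟩ h→⟨1,0,1⟩ k→⟨0,0,1⟩
  e1=⟨0,1,0⟩ h→⟨0,0,1⟩ k→⟨1,0,1⟩
  e2=⟨0,0,1⟩ h→⟨0,1,1⟩ k→⟨0,0,1⟩
  ⟦path⟧₂ = (0 1 0; 0 0 0; 1 1 1)
Equal? distinct morphisms ✗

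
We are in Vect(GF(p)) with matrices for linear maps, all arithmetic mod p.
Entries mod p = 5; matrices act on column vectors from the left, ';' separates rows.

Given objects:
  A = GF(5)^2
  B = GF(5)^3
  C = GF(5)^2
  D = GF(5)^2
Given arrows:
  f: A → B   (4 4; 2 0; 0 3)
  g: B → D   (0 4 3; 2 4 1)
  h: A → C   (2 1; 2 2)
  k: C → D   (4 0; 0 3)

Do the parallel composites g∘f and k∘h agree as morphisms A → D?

Path 1 = f;g:
  e0=⟨1,0⟩ f→⟨4,2,0⟩ g→⟨3,1⟩
  e1=⟨0,1⟩ f→⟨4,0,3⟩ g→⟨4,1⟩
  ⟦path⟧₁ = (3 4; 1 1)
Path 2 = h;k:
  e0=⟨1,0⟩ h→⟨2,2⟩ k→⟨3,1⟩
  e1=⟨0,1⟩ h→⟨1,2⟩ k→⟨4,1⟩
  ⟦path⟧₂ = (3 4; 1 1)
Equal? same morphism ✓

Answer: COMMUTES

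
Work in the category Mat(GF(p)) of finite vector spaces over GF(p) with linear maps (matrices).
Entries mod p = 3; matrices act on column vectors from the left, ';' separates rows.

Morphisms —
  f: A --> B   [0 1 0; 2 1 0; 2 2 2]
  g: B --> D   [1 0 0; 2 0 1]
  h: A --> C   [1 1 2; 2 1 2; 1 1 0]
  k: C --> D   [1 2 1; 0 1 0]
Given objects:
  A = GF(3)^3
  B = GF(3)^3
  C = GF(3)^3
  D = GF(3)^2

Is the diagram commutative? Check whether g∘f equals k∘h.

Along f;g (path 1):
  e0=(1,0,0) f-->(0,2,2) g-->(0,2)
  e1=(0,1,0) f-->(1,1,2) g-->(1,1)
  e2=(0,0,1) f-->(0,0,2) g-->(0,2)
  result₁ = [0 1 0; 2 1 2]
Along h;k (path 2):
  e0=(1,0,0) h-->(1,2,1) k-->(0,2)
  e1=(0,1,0) h-->(1,1,1) k-->(1,1)
  e2=(0,0,1) h-->(2,2,0) k-->(0,2)
  result₂ = [0 1 0; 2 1 2]
Equal? same morphism ✓

Answer: COMMUTES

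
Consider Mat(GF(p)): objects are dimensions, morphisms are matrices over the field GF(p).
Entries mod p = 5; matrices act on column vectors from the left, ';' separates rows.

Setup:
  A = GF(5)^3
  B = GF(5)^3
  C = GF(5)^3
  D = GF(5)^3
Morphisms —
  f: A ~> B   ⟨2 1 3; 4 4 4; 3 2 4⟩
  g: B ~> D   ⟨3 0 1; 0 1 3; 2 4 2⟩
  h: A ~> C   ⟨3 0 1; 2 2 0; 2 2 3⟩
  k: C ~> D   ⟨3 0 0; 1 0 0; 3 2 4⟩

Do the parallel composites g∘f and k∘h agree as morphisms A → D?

Answer: COMMUTES

Work:
Along f;g (path 1):
  e0=[1,0,0] f~>[2,4,3] g~>[4,3,1]
  e1=[0,1,0] f~>[1,4,2] g~>[0,0,2]
  e2=[0,0,1] f~>[3,4,4] g~>[3,1,0]
  result₁ = ⟨4 0 3; 3 0 1; 1 2 0⟩
Along h;k (path 2):
  e0=[1,0,0] h~>[3,2,2] k~>[4,3,1]
  e1=[0,1,0] h~>[0,2,2] k~>[0,0,2]
  e2=[0,0,1] h~>[1,0,3] k~>[3,1,0]
  result₂ = ⟨4 0 3; 3 0 1; 1 2 0⟩
Equal? YES — commutes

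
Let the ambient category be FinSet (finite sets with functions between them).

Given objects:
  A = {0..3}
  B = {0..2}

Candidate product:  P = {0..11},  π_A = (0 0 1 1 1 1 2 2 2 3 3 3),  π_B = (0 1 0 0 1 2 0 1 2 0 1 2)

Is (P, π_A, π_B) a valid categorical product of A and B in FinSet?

|A|·|B| = 4·3 = 12;  |P| = 12
Check the pairing map k ↦ (π_A(k), π_B(k)):
  0 : (0,0)
  1 : (0,1)
  2 : (1,0)
  3 : (1,0)  ✗ repeats pair of k=2
  4 : (1,1)
  5 : (1,2)
  6 : (2,0)
  7 : (2,1)
  8 : (2,2)
  9 : (3,0)
  10 : (3,1)
  11 : (3,2)
distinct pairs in image: 11 / 12 needed
  → (1,0) hit at k=2 and k=3

Answer: NOT A VALID PRODUCT — duplicate pair at indices 3,2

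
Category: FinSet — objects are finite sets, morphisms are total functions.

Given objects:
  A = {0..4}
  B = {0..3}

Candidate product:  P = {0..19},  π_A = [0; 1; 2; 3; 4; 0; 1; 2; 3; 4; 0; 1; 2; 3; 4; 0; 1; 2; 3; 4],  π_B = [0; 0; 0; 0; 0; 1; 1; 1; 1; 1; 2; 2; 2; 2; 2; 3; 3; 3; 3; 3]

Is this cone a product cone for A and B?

|A|·|B| = 5·4 = 20;  |P| = 20
Check the pairing map k ↦ (π_A(k), π_B(k)):
  0 : (0,0)
  1 : (1,0)
  2 : (2,0)
  3 : (3,0)
  4 : (4,0)
  5 : (0,1)
  6 : (1,1)
  7 : (2,1)
  8 : (3,1)
  9 : (4,1)
  10 : (0,2)
  11 : (1,2)
  12 : (2,2)
  13 : (3,2)
  14 : (4,2)
  15 : (0,3)
  16 : (1,3)
  17 : (2,3)
  18 : (3,3)
  19 : (4,3)
distinct pairs in image: 20 / 20 needed
  → bijection onto A×B; projections well-typed.

Answer: VALID PRODUCT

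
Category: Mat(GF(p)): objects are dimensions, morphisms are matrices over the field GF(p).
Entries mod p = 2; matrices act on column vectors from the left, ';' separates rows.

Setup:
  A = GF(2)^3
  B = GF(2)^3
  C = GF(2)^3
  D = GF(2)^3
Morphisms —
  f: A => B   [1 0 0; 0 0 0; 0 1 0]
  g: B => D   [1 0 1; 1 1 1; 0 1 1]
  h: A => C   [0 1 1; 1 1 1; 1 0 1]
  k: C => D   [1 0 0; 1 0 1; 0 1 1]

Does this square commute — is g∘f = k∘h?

Answer: DOES NOT COMMUTE

Trace:
Path 1 = f;g:
  e0=[1,0,0] f=>[1,0,0] g=>[1,1,0]
  e1=[0,1,0] f=>[0,0,1] g=>[1,1,1]
  e2=[0,0,1] f=>[0,0,0] g=>[0,0,0]
  ⟦path⟧₁ = [1 1 0; 1 1 0; 0 1 0]
Path 2 = h;k:
  e0=[1,0,0] h=>[0,1,1] k=>[0,1,0]
  e1=[0,1,0] h=>[1,1,0] k=>[1,1,1]
  e2=[0,0,1] h=>[1,1,1] k=>[1,0,0]
  ⟦path⟧₂ = [0 1 1; 1 1 0; 0 1 0]
Equal? NO — does not commute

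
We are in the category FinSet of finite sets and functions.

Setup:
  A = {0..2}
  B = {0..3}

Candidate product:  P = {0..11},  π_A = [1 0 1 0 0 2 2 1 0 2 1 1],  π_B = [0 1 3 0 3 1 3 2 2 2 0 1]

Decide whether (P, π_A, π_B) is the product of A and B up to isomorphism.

Answer: NOT A VALID PRODUCT — duplicate pair at indices 10,0

Derivation:
|A|·|B| = 3·4 = 12;  |P| = 12
Check the pairing map k ↦ (π_A(k), π_B(k)):
  0 -> (1,0)
  1 -> (0,1)
  2 -> (1,3)
  3 -> (0,0)
  4 -> (0,3)
  5 -> (2,1)
  6 -> (2,3)
  7 -> (1,2)
  8 -> (0,2)
  9 -> (2,2)
  10 -> (1,0)  ✗ repeats pair of k=0
  11 -> (1,1)
distinct pairs in image: 11 / 12 needed
  → (1,0) hit at k=0 and k=10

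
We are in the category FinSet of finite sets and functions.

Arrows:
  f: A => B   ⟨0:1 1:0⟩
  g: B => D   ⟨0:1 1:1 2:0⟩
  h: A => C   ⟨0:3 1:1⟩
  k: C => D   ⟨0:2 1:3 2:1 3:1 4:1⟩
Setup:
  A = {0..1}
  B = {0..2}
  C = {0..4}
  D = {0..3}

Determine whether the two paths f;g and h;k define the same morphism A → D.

Answer: DOES NOT COMMUTE

Derivation:
Along f;g (path 1):
  0 f=>1 g=>1
  1 f=>0 g=>1
  composite₁ = ⟨0:1 1:1⟩
Along h;k (path 2):
  0 h=>3 k=>1
  1 h=>1 k=>3
  composite₂ = ⟨0:1 1:3⟩
Equal? differ; not commutative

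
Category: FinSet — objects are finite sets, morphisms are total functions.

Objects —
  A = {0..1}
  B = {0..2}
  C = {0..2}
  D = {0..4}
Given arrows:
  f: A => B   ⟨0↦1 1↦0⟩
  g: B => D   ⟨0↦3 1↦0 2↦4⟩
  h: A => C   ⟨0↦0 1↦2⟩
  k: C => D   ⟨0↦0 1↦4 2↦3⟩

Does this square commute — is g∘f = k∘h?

Answer: COMMUTES

Trace:
1) trace f;g:
  0 f=>1 g=>0
  1 f=>0 g=>3
  composite₁ = ⟨0↦0 1↦3⟩
2) trace h;k:
  0 h=>0 k=>0
  1 h=>2 k=>3
  composite₂ = ⟨0↦0 1↦3⟩
Equal? equal; square commutes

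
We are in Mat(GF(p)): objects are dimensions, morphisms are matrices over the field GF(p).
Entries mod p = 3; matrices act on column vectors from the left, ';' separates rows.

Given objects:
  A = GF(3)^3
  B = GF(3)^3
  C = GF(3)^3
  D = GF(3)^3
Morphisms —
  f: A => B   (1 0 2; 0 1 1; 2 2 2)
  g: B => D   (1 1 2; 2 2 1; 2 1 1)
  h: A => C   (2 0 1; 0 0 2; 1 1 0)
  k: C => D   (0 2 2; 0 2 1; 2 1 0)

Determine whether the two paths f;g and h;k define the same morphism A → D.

Answer: DOES NOT COMMUTE

Work:
1) trace f;g:
  e0=[1,0,0] f=>[1,0,2] g=>[2,1,1]
  e1=[0,1,0] f=>[0,1,2] g=>[2,1,0]
  e2=[0,0,1] f=>[2,1,2] g=>[1,2,1]
  result₁ = (2 2 1; 1 1 2; 1 0 1)
2) trace h;k:
  e0=[1,0,0] h=>[2,0,1] k=>[2,1,1]
  e1=[0,1,0] h=>[0,0,1] k=>[2,1,0]
  e2=[0,0,1] h=>[1,2,0] k=>[1,1,1]
  result₂ = (2 2 1; 1 1 1; 1 0 1)
Equal? differ; not commutative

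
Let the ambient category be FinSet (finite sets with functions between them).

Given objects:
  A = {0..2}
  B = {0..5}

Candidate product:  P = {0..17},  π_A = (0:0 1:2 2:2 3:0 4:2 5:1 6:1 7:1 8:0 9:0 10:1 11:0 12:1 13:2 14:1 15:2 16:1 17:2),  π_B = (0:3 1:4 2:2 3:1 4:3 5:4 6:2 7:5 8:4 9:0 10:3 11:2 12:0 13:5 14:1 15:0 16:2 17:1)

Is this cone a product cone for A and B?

|A|·|B| = 3·6 = 18;  |P| = 18
Check the pairing map k ↦ (π_A(k), π_B(k)):
  0 : (0,3)
  1 : (2,4)
  2 : (2,2)
  3 : (0,1)
  4 : (2,3)
  5 : (1,4)
  6 : (1,2)
  7 : (1,5)
  8 : (0,4)
  9 : (0,0)
  10 : (1,3)
  11 : (0,2)
  12 : (1,0)
  13 : (2,5)
  14 : (1,1)
  15 : (2,0)
  16 : (1,2)  ✗ repeats pair of k=6
  17 : (2,1)
distinct pairs in image: 17 / 18 needed
  → (1,2) hit at k=6 and k=16

Answer: NOT A VALID PRODUCT — duplicate pair at indices 6,16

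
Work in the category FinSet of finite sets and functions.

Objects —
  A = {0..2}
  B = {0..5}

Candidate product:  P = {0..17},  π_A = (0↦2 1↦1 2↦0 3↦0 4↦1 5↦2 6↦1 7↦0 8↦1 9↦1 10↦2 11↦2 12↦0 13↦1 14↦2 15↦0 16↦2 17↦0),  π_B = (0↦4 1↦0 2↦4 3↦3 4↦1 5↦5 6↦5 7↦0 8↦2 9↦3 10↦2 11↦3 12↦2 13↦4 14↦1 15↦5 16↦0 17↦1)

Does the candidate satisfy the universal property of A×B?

Answer: VALID PRODUCT

Trace:
|A|·|B| = 3·6 = 18;  |P| = 18
Check the pairing map k ↦ (π_A(k), π_B(k)):
  0 ↦ (2,4)
  1 ↦ (1,0)
  2 ↦ (0,4)
  3 ↦ (0,3)
  4 ↦ (1,1)
  5 ↦ (2,5)
  6 ↦ (1,5)
  7 ↦ (0,0)
  8 ↦ (1,2)
  9 ↦ (1,3)
  10 ↦ (2,2)
  11 ↦ (2,3)
  12 ↦ (0,2)
  13 ↦ (1,4)
  14 ↦ (2,1)
  15 ↦ (0,5)
  16 ↦ (2,0)
  17 ↦ (0,1)
distinct pairs in image: 18 / 18 needed
  → bijection onto A×B; projections well-typed.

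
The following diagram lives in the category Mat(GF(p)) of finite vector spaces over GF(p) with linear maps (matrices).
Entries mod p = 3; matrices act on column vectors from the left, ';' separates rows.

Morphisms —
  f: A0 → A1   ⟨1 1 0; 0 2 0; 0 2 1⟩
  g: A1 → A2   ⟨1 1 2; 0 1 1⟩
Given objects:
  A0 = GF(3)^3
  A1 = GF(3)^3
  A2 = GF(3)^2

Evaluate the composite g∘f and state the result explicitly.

  e0=(1,0,0) f→(1,0,0) g→(1,0)
  e1=(0,1,0) f→(1,2,2) g→(1,1)
  e2=(0,0,1) f→(0,0,1) g→(2,1)
⟦path⟧: ⟨1 1 2; 0 1 1⟩

Answer: ⟨1 1 2; 0 1 1⟩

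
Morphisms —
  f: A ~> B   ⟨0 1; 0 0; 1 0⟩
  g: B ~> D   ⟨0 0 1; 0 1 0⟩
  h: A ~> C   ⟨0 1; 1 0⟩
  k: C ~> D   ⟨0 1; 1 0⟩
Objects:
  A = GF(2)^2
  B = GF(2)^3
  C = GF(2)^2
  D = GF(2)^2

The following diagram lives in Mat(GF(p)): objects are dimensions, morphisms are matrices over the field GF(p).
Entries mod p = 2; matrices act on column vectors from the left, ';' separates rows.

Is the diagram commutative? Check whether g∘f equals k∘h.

Answer: DOES NOT COMMUTE

Work:
1) trace f;g:
  e0=⟨1,0⟩ f~>⟨0,0,1⟩ g~>⟨1,0⟩
  e1=⟨0,1⟩ f~>⟨1,0,0⟩ g~>⟨0,0⟩
  ⟦path⟧₁ = ⟨1 0; 0 0⟩
2) trace h;k:
  e0=⟨1,0⟩ h~>⟨0,1⟩ k~>⟨1,0⟩
  e1=⟨0,1⟩ h~>⟨1,0⟩ k~>⟨0,1⟩
  ⟦path⟧₂ = ⟨1 0; 0 1⟩
Equal? distinct morphisms ✗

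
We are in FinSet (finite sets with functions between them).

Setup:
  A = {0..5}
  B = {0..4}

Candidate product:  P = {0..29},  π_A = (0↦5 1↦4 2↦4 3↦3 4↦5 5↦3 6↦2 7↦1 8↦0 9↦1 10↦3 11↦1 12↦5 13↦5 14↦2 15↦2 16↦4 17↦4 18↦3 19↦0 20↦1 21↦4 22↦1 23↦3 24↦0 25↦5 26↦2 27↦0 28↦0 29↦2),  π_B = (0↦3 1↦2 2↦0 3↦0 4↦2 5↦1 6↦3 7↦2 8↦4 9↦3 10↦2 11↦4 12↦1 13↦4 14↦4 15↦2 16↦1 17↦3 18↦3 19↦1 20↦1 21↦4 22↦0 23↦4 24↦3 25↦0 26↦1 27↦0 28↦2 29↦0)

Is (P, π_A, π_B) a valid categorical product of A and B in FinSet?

|A|·|B| = 6·5 = 30;  |P| = 30
Check the pairing map k ↦ (π_A(k), π_B(k)):
  0 ↦ (5,3)
  1 ↦ (4,2)
  2 ↦ (4,0)
  3 ↦ (3,0)
  4 ↦ (5,2)
  5 ↦ (3,1)
  6 ↦ (2,3)
  7 ↦ (1,2)
  8 ↦ (0,4)
  9 ↦ (1,3)
  10 ↦ (3,2)
  11 ↦ (1,4)
  12 ↦ (5,1)
  13 ↦ (5,4)
  14 ↦ (2,4)
  15 ↦ (2,2)
  16 ↦ (4,1)
  17 ↦ (4,3)
  18 ↦ (3,3)
  19 ↦ (0,1)
  20 ↦ (1,1)
  21 ↦ (4,4)
  22 ↦ (1,0)
  23 ↦ (3,4)
  24 ↦ (0,3)
  25 ↦ (5,0)
  26 ↦ (2,1)
  27 ↦ (0,0)
  28 ↦ (0,2)
  29 ↦ (2,0)
distinct pairs in image: 30 / 30 needed
  → bijection onto A×B; projections well-typed.

Answer: VALID PRODUCT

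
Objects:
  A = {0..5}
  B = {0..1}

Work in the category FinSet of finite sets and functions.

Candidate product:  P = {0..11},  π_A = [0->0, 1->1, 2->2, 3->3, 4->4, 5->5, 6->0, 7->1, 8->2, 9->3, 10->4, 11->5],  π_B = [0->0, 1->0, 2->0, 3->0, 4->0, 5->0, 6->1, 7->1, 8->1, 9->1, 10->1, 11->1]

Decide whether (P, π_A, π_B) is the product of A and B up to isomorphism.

Answer: VALID PRODUCT

Work:
|A|·|B| = 6·2 = 12;  |P| = 12
Check the pairing map k ↦ (π_A(k), π_B(k)):
  0 -> (0,0)
  1 -> (1,0)
  2 -> (2,0)
  3 -> (3,0)
  4 -> (4,0)
  5 -> (5,0)
  6 -> (0,1)
  7 -> (1,1)
  8 -> (2,1)
  9 -> (3,1)
  10 -> (4,1)
  11 -> (5,1)
distinct pairs in image: 12 / 12 needed
  → bijection onto A×B; projections well-typed.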